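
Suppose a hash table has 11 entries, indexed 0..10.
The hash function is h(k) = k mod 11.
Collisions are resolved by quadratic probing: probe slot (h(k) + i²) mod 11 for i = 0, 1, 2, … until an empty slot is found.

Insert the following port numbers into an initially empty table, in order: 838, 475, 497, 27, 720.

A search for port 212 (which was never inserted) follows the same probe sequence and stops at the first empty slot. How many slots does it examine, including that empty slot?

2

Insert 838: h=2, slot 2 empty -> index 2.
Insert 475: h=2, slot 2 occupied -> index 3.
Insert 497: h=2, slots 2,3 occupied -> index 6.
Insert 27: h=5, slot 5 empty -> index 5.
Insert 720: h=5, slots 5,6 occupied -> index 9.
Table: [-, -, 838, 475, -, 27, 497, -, -, 720, -]
Lookup 212: h=3, probe 3,4 → slot 4 empty, not found.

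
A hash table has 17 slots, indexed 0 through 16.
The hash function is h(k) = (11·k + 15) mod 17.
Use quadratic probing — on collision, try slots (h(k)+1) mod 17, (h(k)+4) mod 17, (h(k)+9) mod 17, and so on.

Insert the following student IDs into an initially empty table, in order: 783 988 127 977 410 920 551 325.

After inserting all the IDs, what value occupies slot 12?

325

Insert 783: h=9, slot 9 empty => index 9.
Insert 988: h=3, slot 3 empty => index 3.
Insert 127: h=1, slot 1 empty => index 1.
Insert 977: h=1, slot 1 occupied => index 2.
Insert 410: h=3, slot 3 occupied => index 4.
Insert 920: h=3, slots 3,4 occupied => index 7.
Insert 551: h=7, slot 7 occupied => index 8.
Insert 325: h=3, slots 3,4,7 occupied => index 12.
Table: [-, 127, 977, 988, 410, -, -, 920, 551, 783, -, -, 325, -, -, -, -]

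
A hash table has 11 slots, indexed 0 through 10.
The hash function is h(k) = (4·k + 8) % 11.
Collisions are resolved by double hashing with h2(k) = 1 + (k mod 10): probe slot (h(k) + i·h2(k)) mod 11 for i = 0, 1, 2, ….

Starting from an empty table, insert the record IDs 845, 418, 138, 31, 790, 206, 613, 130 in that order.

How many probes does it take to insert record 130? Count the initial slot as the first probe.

4

845: h=0 => slot 0
418: h=8 => slot 8
138: h=10 => slot 10
31: h=0, h2=2, probe 0,2 => slot 2
790: h=0, h2=1, probe 0,1 => slot 1
206: h=7 => slot 7
613: h=7, h2=4, probe 7,0,4 => slot 4
130: h=0, h2=1, probe 0,1,2,3 => slot 3
Table: [845, 790, 31, 130, 613, ∅, ∅, 206, 418, ∅, 138]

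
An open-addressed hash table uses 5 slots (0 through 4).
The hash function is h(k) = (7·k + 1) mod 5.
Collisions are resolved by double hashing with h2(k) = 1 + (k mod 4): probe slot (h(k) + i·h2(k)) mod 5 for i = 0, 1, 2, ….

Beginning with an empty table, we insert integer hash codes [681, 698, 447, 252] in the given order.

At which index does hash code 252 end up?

681: h=3 -> slot 3
698: h=2 -> slot 2
447: h=0 -> slot 0
252: h=0, h2=1, probe 0,1 -> slot 1
Table: [447, 252, 698, 681, ∅]

1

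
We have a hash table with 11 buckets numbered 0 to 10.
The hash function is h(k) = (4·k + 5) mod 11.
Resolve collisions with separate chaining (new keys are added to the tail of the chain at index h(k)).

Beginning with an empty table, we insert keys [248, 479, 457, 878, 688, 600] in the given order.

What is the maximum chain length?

5

Insert 248: h=7, bucket 7 empty -> new chain.
Insert 479: h=7, bucket 7 nonempty -> append to chain.
Insert 457: h=7, bucket 7 nonempty -> append to chain.
Insert 878: h=8, bucket 8 empty -> new chain.
Insert 688: h=7, bucket 7 nonempty -> append to chain.
Insert 600: h=7, bucket 7 nonempty -> append to chain.
Final buckets:
0: .
1: .
2: .
3: .
4: .
5: .
6: .
7: 248 -> 479 -> 457 -> 688 -> 600
8: 878
9: .
10: .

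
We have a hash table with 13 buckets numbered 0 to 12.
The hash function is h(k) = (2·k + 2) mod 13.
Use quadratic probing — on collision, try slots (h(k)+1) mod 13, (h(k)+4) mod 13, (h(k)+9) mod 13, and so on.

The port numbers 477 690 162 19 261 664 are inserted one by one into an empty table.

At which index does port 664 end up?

8

Insert 477: h=7, slot 7 empty → index 7.
Insert 690: h=4, slot 4 empty → index 4.
Insert 162: h=1, slot 1 empty → index 1.
Insert 19: h=1, slot 1 occupied → index 2.
Insert 261: h=4, slot 4 occupied → index 5.
Insert 664: h=4, slots 4,5 occupied → index 8.
Table: [-, 162, 19, -, 690, 261, -, 477, 664, -, -, -, -]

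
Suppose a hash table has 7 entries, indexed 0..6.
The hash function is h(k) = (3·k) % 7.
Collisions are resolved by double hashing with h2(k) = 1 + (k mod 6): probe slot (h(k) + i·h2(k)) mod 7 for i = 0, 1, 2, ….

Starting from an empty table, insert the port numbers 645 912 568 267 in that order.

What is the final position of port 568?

1

Insert 645: h=3, slot 3 empty -> index 3.
Insert 912: h=6, slot 6 empty -> index 6.
Insert 568: h=3, h2=5, slot 3 occupied -> index 1.
Insert 267: h=3, h2=4, slot 3 occupied -> index 0.
Table: [267, 568, -, 645, -, -, 912]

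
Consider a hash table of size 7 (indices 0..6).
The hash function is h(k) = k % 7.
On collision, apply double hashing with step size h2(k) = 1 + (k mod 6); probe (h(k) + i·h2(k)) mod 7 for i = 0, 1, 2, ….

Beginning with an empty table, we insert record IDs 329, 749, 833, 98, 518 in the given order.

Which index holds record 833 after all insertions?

5

Insert 329: h=0, slot 0 empty → index 0.
Insert 749: h=0, h2=6, slot 0 occupied → index 6.
Insert 833: h=0, h2=6, slots 0,6 occupied → index 5.
Insert 98: h=0, h2=3, slot 0 occupied → index 3.
Insert 518: h=0, h2=3, slots 0,3,6 occupied → index 2.
Table: [329, ., 518, 98, ., 833, 749]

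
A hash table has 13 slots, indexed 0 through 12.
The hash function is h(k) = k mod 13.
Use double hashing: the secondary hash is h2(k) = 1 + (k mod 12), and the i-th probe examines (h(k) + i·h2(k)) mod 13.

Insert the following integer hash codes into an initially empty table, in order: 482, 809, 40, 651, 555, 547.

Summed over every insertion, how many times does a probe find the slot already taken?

4

Insert 482: h=1, slot 1 empty -> index 1.
Insert 809: h=3, slot 3 empty -> index 3.
Insert 40: h=1, h2=5, slot 1 occupied -> index 6.
Insert 651: h=1, h2=4, slot 1 occupied -> index 5.
Insert 555: h=9, slot 9 empty -> index 9.
Insert 547: h=1, h2=8, slots 1,9 occupied -> index 4.
Table: [∅, 482, ∅, 809, 547, 651, 40, ∅, ∅, 555, ∅, ∅, ∅]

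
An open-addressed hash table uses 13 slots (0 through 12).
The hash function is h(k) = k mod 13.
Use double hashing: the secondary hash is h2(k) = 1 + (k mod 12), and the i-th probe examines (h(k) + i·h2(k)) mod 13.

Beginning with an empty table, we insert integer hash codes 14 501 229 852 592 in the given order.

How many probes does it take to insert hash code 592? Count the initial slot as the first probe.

2

14: h=1 → slot 1
501: h=7 → slot 7
229: h=8 → slot 8
852: h=7, h2=1, probe 7,8,9 → slot 9
592: h=7, h2=5, probe 7,12 → slot 12
Table: [_, 14, _, _, _, _, _, 501, 229, 852, _, _, 592]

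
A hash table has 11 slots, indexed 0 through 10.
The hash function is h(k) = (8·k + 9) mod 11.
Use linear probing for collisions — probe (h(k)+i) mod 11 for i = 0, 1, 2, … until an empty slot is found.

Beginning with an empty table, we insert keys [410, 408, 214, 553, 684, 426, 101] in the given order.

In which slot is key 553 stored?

410: h=0 -> slot 0
408: h=6 -> slot 6
214: h=5 -> slot 5
553: h=0, probe 0,1 -> slot 1
684: h=3 -> slot 3
426: h=7 -> slot 7
101: h=3, probe 3,4 -> slot 4
Table: [410, 553, ∅, 684, 101, 214, 408, 426, ∅, ∅, ∅]

1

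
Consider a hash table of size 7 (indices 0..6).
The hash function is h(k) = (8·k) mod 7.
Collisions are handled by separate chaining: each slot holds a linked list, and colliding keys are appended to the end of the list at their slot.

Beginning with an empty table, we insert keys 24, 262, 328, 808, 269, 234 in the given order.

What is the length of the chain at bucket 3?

Insert 24: h=3, bucket 3 empty → new chain.
Insert 262: h=3, bucket 3 nonempty → append to chain.
Insert 328: h=6, bucket 6 empty → new chain.
Insert 808: h=3, bucket 3 nonempty → append to chain.
Insert 269: h=3, bucket 3 nonempty → append to chain.
Insert 234: h=3, bucket 3 nonempty → append to chain.
Final buckets:
0: .
1: .
2: .
3: 24 -> 262 -> 808 -> 269 -> 234
4: .
5: .
6: 328

5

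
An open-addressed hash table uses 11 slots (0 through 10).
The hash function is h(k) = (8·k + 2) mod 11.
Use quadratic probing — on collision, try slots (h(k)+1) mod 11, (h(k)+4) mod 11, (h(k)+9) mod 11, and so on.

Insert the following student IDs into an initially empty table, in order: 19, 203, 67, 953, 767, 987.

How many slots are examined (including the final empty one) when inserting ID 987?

3

19 hashes to 0; slot 0 is free => place at 0.
203 hashes to 9; slot 9 is free => place at 9.
67 hashes to 10; slot 10 is free => place at 10.
953 hashes to 3; slot 3 is free => place at 3.
767 hashes to 0; 0 taken => place at 1.
987 hashes to 0; 0,1 taken => place at 4.
Table: [19, 767, ∅, 953, 987, ∅, ∅, ∅, ∅, 203, 67]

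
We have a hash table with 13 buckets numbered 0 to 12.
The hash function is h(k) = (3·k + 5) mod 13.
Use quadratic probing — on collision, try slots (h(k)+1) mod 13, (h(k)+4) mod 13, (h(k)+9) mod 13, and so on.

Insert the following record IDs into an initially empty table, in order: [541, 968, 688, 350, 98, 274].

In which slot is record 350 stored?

541 hashes to 3; slot 3 is free => place at 3.
968 hashes to 10; slot 10 is free => place at 10.
688 hashes to 2; slot 2 is free => place at 2.
350 hashes to 2; 2,3 taken => place at 6.
98 hashes to 0; slot 0 is free => place at 0.
274 hashes to 8; slot 8 is free => place at 8.
Table: [98, ∅, 688, 541, ∅, ∅, 350, ∅, 274, ∅, 968, ∅, ∅]

6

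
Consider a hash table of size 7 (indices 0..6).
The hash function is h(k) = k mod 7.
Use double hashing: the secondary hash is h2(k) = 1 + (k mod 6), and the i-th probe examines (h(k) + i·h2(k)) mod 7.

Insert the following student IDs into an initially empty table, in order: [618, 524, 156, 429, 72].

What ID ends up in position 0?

618 hashes to 2; slot 2 is free => place at 2.
524 hashes to 6; slot 6 is free => place at 6.
156 hashes to 2, h2=1; 2 taken => place at 3.
429 hashes to 2, h2=4; 2,6,3 taken => place at 0.
72 hashes to 2, h2=1; 2,3 taken => place at 4.
Table: [429, _, 618, 156, 72, _, 524]

429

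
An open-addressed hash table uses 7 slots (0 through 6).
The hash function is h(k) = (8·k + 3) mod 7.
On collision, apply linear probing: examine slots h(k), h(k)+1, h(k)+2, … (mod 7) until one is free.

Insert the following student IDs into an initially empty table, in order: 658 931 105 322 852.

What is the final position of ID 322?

6

658 hashes to 3; slot 3 is free → place at 3.
931 hashes to 3; 3 taken → place at 4.
105 hashes to 3; 3,4 taken → place at 5.
322 hashes to 3; 3,4,5 taken → place at 6.
852 hashes to 1; slot 1 is free → place at 1.
Table: [., 852, ., 658, 931, 105, 322]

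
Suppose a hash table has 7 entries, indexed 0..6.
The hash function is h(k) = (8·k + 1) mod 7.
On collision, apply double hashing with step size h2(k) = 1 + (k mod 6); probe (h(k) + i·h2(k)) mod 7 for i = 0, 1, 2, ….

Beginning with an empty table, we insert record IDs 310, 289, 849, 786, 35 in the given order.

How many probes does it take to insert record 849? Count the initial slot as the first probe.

310 hashes to 3; slot 3 is free => place at 3.
289 hashes to 3, h2=2; 3 taken => place at 5.
849 hashes to 3, h2=4; 3 taken => place at 0.
786 hashes to 3, h2=1; 3 taken => place at 4.
35 hashes to 1; slot 1 is free => place at 1.
Table: [849, 35, ., 310, 786, 289, .]

2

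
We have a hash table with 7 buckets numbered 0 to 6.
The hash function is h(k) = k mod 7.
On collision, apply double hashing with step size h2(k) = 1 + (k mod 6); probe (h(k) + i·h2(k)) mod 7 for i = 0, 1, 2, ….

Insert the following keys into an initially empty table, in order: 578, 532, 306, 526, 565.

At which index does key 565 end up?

578: h=4 -> slot 4
532: h=0 -> slot 0
306: h=5 -> slot 5
526: h=1 -> slot 1
565: h=5, h2=2, probe 5,0,2 -> slot 2
Table: [532, 526, 565, _, 578, 306, _]

2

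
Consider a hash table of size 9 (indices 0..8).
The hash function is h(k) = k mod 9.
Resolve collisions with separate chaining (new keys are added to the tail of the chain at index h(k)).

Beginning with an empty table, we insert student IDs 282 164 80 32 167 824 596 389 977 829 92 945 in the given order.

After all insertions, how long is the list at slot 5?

Insert 282: h=3, bucket 3 empty -> new chain.
Insert 164: h=2, bucket 2 empty -> new chain.
Insert 80: h=8, bucket 8 empty -> new chain.
Insert 32: h=5, bucket 5 empty -> new chain.
Insert 167: h=5, bucket 5 nonempty -> append to chain.
Insert 824: h=5, bucket 5 nonempty -> append to chain.
Insert 596: h=2, bucket 2 nonempty -> append to chain.
Insert 389: h=2, bucket 2 nonempty -> append to chain.
Insert 977: h=5, bucket 5 nonempty -> append to chain.
Insert 829: h=1, bucket 1 empty -> new chain.
Insert 92: h=2, bucket 2 nonempty -> append to chain.
Insert 945: h=0, bucket 0 empty -> new chain.
Final buckets:
0: 945
1: 829
2: 164 -> 596 -> 389 -> 92
3: 282
4: —
5: 32 -> 167 -> 824 -> 977
6: —
7: —
8: 80

4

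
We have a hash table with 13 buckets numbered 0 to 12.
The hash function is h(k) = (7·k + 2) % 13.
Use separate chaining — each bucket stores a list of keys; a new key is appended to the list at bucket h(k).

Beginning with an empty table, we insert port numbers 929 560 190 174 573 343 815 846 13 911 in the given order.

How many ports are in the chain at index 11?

2

929 -> bucket 5
560 -> bucket 9
190 -> bucket 6
174 -> bucket 11
573 -> bucket 9 (collision)
343 -> bucket 11 (collision)
815 -> bucket 0
846 -> bucket 9 (collision)
13 -> bucket 2
911 -> bucket 9 (collision)
Final buckets:
0: 815
1: .
2: 13
3: .
4: .
5: 929
6: 190
7: .
8: .
9: 560 -> 573 -> 846 -> 911
10: .
11: 174 -> 343
12: .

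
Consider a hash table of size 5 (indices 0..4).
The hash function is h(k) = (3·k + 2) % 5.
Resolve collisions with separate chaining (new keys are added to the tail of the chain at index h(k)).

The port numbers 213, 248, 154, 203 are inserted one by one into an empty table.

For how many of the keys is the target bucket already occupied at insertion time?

2

Insert 213: h=1, bucket 1 empty → new chain.
Insert 248: h=1, bucket 1 nonempty → append to chain.
Insert 154: h=4, bucket 4 empty → new chain.
Insert 203: h=1, bucket 1 nonempty → append to chain.
Final buckets:
0: -
1: 213 -> 248 -> 203
2: -
3: -
4: 154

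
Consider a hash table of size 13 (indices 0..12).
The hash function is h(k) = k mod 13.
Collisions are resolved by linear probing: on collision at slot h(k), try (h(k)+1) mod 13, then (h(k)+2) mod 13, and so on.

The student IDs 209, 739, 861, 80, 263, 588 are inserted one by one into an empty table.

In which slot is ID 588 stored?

5

Insert 209: h=1, slot 1 empty -> index 1.
Insert 739: h=11, slot 11 empty -> index 11.
Insert 861: h=3, slot 3 empty -> index 3.
Insert 80: h=2, slot 2 empty -> index 2.
Insert 263: h=3, slot 3 occupied -> index 4.
Insert 588: h=3, slots 3,4 occupied -> index 5.
Table: [∅, 209, 80, 861, 263, 588, ∅, ∅, ∅, ∅, ∅, 739, ∅]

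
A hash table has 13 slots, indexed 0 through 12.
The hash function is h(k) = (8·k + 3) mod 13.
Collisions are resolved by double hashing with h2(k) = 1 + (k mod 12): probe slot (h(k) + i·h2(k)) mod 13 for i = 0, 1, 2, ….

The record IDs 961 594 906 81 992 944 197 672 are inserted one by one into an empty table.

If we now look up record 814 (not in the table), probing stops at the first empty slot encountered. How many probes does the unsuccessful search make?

2

Insert 961: h=8, slot 8 empty → index 8.
Insert 594: h=10, slot 10 empty → index 10.
Insert 906: h=10, h2=7, slot 10 occupied → index 4.
Insert 81: h=1, slot 1 empty → index 1.
Insert 992: h=9, slot 9 empty → index 9.
Insert 944: h=2, slot 2 empty → index 2.
Insert 197: h=6, slot 6 empty → index 6.
Insert 672: h=10, h2=1, slot 10 occupied → index 11.
Table: [_, 81, 944, _, 906, _, 197, _, 961, 992, 594, 672, _]
Lookup 814: h=2, h2=11, probe 2,0 → slot 0 empty, not found.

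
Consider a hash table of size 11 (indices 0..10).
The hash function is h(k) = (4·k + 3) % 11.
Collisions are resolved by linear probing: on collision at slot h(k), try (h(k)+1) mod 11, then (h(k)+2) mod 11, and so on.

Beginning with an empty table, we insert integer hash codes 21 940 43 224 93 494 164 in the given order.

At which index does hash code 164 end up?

21 hashes to 10; slot 10 is free -> place at 10.
940 hashes to 1; slot 1 is free -> place at 1.
43 hashes to 10; 10 taken -> place at 0.
224 hashes to 8; slot 8 is free -> place at 8.
93 hashes to 1; 1 taken -> place at 2.
494 hashes to 10; 10,0,1,2 taken -> place at 3.
164 hashes to 10; 10,0,1,2,3 taken -> place at 4.
Table: [43, 940, 93, 494, 164, ∅, ∅, ∅, 224, ∅, 21]

4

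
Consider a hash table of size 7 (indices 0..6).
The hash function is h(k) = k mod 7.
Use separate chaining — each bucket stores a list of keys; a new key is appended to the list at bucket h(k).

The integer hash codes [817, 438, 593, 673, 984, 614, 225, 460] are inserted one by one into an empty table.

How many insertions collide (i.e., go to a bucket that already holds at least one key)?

817 → bucket 5
438 → bucket 4
593 → bucket 5 (collision)
673 → bucket 1
984 → bucket 4 (collision)
614 → bucket 5 (collision)
225 → bucket 1 (collision)
460 → bucket 5 (collision)
Final buckets:
0: ∅
1: 673 -> 225
2: ∅
3: ∅
4: 438 -> 984
5: 817 -> 593 -> 614 -> 460
6: ∅

5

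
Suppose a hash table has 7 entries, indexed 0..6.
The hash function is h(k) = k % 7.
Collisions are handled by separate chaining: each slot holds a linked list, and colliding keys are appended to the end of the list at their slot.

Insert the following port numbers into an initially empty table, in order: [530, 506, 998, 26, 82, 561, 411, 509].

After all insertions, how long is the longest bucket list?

530 -> bucket 5
506 -> bucket 2
998 -> bucket 4
26 -> bucket 5 (collision)
82 -> bucket 5 (collision)
561 -> bucket 1
411 -> bucket 5 (collision)
509 -> bucket 5 (collision)
Final buckets:
0: —
1: 561
2: 506
3: —
4: 998
5: 530 -> 26 -> 82 -> 411 -> 509
6: —

5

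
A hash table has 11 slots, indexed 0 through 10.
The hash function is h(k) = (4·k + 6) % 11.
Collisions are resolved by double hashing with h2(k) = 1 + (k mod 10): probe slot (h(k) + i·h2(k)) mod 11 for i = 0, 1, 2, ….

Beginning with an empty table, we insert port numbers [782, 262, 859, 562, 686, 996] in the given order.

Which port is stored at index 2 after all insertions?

562

782 hashes to 10; slot 10 is free → place at 10.
262 hashes to 9; slot 9 is free → place at 9.
859 hashes to 10, h2=10; 10,9 taken → place at 8.
562 hashes to 10, h2=3; 10 taken → place at 2.
686 hashes to 0; slot 0 is free → place at 0.
996 hashes to 8, h2=7; 8 taken → place at 4.
Table: [686, -, 562, -, 996, -, -, -, 859, 262, 782]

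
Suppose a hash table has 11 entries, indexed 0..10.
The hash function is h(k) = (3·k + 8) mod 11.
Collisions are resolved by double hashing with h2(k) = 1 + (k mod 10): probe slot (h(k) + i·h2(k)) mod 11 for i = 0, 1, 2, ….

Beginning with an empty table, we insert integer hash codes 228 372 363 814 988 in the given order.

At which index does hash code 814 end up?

Insert 228: h=10, slot 10 empty → index 10.
Insert 372: h=2, slot 2 empty → index 2.
Insert 363: h=8, slot 8 empty → index 8.
Insert 814: h=8, h2=5, slots 8,2 occupied → index 7.
Insert 988: h=2, h2=9, slot 2 occupied → index 0.
Table: [988, -, 372, -, -, -, -, 814, 363, -, 228]

7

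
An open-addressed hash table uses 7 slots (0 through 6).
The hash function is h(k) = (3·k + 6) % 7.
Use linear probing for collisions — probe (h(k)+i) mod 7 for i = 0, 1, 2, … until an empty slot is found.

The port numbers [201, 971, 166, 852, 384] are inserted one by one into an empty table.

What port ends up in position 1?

971

201: h=0 -> slot 0
971: h=0, probe 0,1 -> slot 1
166: h=0, probe 0,1,2 -> slot 2
852: h=0, probe 0,1,2,3 -> slot 3
384: h=3, probe 3,4 -> slot 4
Table: [201, 971, 166, 852, 384, ., .]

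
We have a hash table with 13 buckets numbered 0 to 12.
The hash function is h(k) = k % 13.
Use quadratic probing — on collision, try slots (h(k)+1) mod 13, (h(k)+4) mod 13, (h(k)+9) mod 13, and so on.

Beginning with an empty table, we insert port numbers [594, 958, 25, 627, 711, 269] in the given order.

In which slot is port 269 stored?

5

594 hashes to 9; slot 9 is free → place at 9.
958 hashes to 9; 9 taken → place at 10.
25 hashes to 12; slot 12 is free → place at 12.
627 hashes to 3; slot 3 is free → place at 3.
711 hashes to 9; 9,10 taken → place at 0.
269 hashes to 9; 9,10,0 taken → place at 5.
Table: [711, —, —, 627, —, 269, —, —, —, 594, 958, —, 25]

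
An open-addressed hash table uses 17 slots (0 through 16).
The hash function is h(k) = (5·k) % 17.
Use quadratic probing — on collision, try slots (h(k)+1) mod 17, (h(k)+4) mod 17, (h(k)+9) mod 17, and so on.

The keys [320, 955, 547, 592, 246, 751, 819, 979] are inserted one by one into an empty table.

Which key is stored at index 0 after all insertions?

320 hashes to 2; slot 2 is free -> place at 2.
955 hashes to 15; slot 15 is free -> place at 15.
547 hashes to 15; 15 taken -> place at 16.
592 hashes to 2; 2 taken -> place at 3.
246 hashes to 6; slot 6 is free -> place at 6.
751 hashes to 15; 15,16,2 taken -> place at 7.
819 hashes to 15; 15,16,2,7 taken -> place at 14.
979 hashes to 16; 16 taken -> place at 0.
Table: [979, ∅, 320, 592, ∅, ∅, 246, 751, ∅, ∅, ∅, ∅, ∅, ∅, 819, 955, 547]

979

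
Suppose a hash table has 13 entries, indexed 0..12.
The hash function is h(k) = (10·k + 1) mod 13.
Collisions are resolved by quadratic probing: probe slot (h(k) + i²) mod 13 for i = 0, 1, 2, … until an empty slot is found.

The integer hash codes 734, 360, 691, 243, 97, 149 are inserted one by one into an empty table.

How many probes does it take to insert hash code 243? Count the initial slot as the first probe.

734: h=9 => slot 9
360: h=0 => slot 0
691: h=8 => slot 8
243: h=0, probe 0,1 => slot 1
97: h=9, probe 9,10 => slot 10
149: h=9, probe 9,10,0,5 => slot 5
Table: [360, 243, _, _, _, 149, _, _, 691, 734, 97, _, _]

2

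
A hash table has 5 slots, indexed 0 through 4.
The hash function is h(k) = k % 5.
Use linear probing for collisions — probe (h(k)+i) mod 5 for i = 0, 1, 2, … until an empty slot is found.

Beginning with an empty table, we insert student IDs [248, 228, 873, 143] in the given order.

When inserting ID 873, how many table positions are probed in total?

Insert 248: h=3, slot 3 empty -> index 3.
Insert 228: h=3, slot 3 occupied -> index 4.
Insert 873: h=3, slots 3,4 occupied -> index 0.
Insert 143: h=3, slots 3,4,0 occupied -> index 1.
Table: [873, 143, ., 248, 228]

3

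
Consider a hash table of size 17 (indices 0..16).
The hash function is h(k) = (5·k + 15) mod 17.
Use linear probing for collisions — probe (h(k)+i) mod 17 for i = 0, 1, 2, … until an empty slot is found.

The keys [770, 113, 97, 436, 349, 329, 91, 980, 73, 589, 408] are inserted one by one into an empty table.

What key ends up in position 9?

770 hashes to 6; slot 6 is free => place at 6.
113 hashes to 2; slot 2 is free => place at 2.
97 hashes to 7; slot 7 is free => place at 7.
436 hashes to 2; 2 taken => place at 3.
349 hashes to 9; slot 9 is free => place at 9.
329 hashes to 11; slot 11 is free => place at 11.
91 hashes to 11; 11 taken => place at 12.
980 hashes to 2; 2,3 taken => place at 4.
73 hashes to 6; 6,7 taken => place at 8.
589 hashes to 2; 2,3,4 taken => place at 5.
408 hashes to 15; slot 15 is free => place at 15.
Table: [_, _, 113, 436, 980, 589, 770, 97, 73, 349, _, 329, 91, _, _, 408, _]

349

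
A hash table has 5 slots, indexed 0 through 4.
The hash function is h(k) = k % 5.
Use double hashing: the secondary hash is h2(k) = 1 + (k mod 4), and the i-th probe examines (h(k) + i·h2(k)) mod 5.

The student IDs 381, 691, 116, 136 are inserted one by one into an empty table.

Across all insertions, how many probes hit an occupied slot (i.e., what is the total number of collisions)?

4

381 hashes to 1; slot 1 is free -> place at 1.
691 hashes to 1, h2=4; 1 taken -> place at 0.
116 hashes to 1, h2=1; 1 taken -> place at 2.
136 hashes to 1, h2=1; 1,2 taken -> place at 3.
Table: [691, 381, 116, 136, -]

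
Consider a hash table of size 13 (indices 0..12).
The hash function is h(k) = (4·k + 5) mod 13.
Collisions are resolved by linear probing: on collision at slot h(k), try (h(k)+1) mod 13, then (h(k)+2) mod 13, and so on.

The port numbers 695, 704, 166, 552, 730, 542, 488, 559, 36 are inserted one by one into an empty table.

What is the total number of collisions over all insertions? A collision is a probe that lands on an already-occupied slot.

4

695 hashes to 3; slot 3 is free → place at 3.
704 hashes to 0; slot 0 is free → place at 0.
166 hashes to 6; slot 6 is free → place at 6.
552 hashes to 3; 3 taken → place at 4.
730 hashes to 0; 0 taken → place at 1.
542 hashes to 2; slot 2 is free → place at 2.
488 hashes to 7; slot 7 is free → place at 7.
559 hashes to 5; slot 5 is free → place at 5.
36 hashes to 6; 6,7 taken → place at 8.
Table: [704, 730, 542, 695, 552, 559, 166, 488, 36, ∅, ∅, ∅, ∅]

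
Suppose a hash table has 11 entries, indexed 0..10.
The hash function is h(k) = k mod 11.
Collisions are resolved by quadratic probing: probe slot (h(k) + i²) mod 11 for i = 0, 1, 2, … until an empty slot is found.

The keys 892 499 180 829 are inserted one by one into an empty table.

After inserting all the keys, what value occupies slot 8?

Insert 892: h=1, slot 1 empty => index 1.
Insert 499: h=4, slot 4 empty => index 4.
Insert 180: h=4, slot 4 occupied => index 5.
Insert 829: h=4, slots 4,5 occupied => index 8.
Table: [-, 892, -, -, 499, 180, -, -, 829, -, -]

829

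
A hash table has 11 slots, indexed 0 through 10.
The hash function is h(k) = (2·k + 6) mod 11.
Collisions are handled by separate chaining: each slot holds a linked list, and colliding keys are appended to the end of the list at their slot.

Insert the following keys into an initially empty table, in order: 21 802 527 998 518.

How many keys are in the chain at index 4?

Insert 21: h=4, bucket 4 empty → new chain.
Insert 802: h=4, bucket 4 nonempty → append to chain.
Insert 527: h=4, bucket 4 nonempty → append to chain.
Insert 998: h=0, bucket 0 empty → new chain.
Insert 518: h=8, bucket 8 empty → new chain.
Final buckets:
0: 998
1: -
2: -
3: -
4: 21 -> 802 -> 527
5: -
6: -
7: -
8: 518
9: -
10: -

3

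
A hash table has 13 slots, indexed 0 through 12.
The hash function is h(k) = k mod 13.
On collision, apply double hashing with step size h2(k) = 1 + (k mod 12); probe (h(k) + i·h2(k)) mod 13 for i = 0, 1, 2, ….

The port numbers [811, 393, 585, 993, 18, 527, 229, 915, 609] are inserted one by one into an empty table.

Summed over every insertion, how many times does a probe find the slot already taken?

811: h=5 → slot 5
393: h=3 → slot 3
585: h=0 → slot 0
993: h=5, h2=10, probe 5,2 → slot 2
18: h=5, h2=7, probe 5,12 → slot 12
527: h=7 → slot 7
229: h=8 → slot 8
915: h=5, h2=4, probe 5,9 → slot 9
609: h=11 → slot 11
Table: [585, -, 993, 393, -, 811, -, 527, 229, 915, -, 609, 18]

3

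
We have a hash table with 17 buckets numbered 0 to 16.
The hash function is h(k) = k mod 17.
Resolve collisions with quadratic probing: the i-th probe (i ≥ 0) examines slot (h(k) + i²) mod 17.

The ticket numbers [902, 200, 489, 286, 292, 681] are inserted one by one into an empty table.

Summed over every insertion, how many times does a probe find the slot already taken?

3

902: h=1 => slot 1
200: h=13 => slot 13
489: h=13, probe 13,14 => slot 14
286: h=14, probe 14,15 => slot 15
292: h=3 => slot 3
681: h=1, probe 1,2 => slot 2
Table: [∅, 902, 681, 292, ∅, ∅, ∅, ∅, ∅, ∅, ∅, ∅, ∅, 200, 489, 286, ∅]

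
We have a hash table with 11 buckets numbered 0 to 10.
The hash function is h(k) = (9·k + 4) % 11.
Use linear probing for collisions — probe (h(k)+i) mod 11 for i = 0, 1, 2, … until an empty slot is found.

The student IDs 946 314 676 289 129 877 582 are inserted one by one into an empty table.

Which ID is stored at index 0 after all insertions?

877

946: h=4 → slot 4
314: h=3 → slot 3
676: h=5 → slot 5
289: h=9 → slot 9
129: h=10 → slot 10
877: h=10, probe 10,0 → slot 0
582: h=6 → slot 6
Table: [877, -, -, 314, 946, 676, 582, -, -, 289, 129]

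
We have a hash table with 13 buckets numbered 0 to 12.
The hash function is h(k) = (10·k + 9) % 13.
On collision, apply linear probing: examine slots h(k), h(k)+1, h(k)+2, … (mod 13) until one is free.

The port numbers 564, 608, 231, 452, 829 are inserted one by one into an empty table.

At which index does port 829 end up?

9

Insert 564: h=7, slot 7 empty => index 7.
Insert 608: h=5, slot 5 empty => index 5.
Insert 231: h=5, slot 5 occupied => index 6.
Insert 452: h=5, slots 5,6,7 occupied => index 8.
Insert 829: h=5, slots 5,6,7,8 occupied => index 9.
Table: [., ., ., ., ., 608, 231, 564, 452, 829, ., ., .]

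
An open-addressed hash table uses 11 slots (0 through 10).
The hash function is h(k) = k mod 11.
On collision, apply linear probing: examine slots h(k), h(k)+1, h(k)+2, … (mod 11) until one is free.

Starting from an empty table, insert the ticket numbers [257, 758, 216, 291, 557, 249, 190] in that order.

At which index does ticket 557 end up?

8

Insert 257: h=4, slot 4 empty -> index 4.
Insert 758: h=10, slot 10 empty -> index 10.
Insert 216: h=7, slot 7 empty -> index 7.
Insert 291: h=5, slot 5 empty -> index 5.
Insert 557: h=7, slot 7 occupied -> index 8.
Insert 249: h=7, slots 7,8 occupied -> index 9.
Insert 190: h=3, slot 3 empty -> index 3.
Table: [—, —, —, 190, 257, 291, —, 216, 557, 249, 758]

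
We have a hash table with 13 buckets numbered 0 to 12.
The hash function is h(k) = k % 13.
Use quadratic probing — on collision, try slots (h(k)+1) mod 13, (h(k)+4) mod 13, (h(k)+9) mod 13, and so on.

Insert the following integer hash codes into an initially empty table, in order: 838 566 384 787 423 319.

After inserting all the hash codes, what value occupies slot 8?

838 hashes to 6; slot 6 is free → place at 6.
566 hashes to 7; slot 7 is free → place at 7.
384 hashes to 7; 7 taken → place at 8.
787 hashes to 7; 7,8 taken → place at 11.
423 hashes to 7; 7,8,11 taken → place at 3.
319 hashes to 7; 7,8,11,3 taken → place at 10.
Table: [_, _, _, 423, _, _, 838, 566, 384, _, 319, 787, _]

384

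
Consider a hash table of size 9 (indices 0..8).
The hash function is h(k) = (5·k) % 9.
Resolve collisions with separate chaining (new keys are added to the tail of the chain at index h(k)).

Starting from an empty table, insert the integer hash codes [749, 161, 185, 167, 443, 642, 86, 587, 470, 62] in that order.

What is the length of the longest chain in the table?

749 -> bucket 1
161 -> bucket 4
185 -> bucket 7
167 -> bucket 7 (collision)
443 -> bucket 1 (collision)
642 -> bucket 6
86 -> bucket 7 (collision)
587 -> bucket 1 (collision)
470 -> bucket 1 (collision)
62 -> bucket 4 (collision)
Final buckets:
0: -
1: 749 -> 443 -> 587 -> 470
2: -
3: -
4: 161 -> 62
5: -
6: 642
7: 185 -> 167 -> 86
8: -

4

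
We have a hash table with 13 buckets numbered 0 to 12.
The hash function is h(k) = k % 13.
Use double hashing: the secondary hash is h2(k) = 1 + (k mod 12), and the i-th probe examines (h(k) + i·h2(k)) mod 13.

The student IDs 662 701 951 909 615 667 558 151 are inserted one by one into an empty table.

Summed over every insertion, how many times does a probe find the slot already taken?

5

Insert 662: h=12, slot 12 empty => index 12.
Insert 701: h=12, h2=6, slot 12 occupied => index 5.
Insert 951: h=2, slot 2 empty => index 2.
Insert 909: h=12, h2=10, slot 12 occupied => index 9.
Insert 615: h=4, slot 4 empty => index 4.
Insert 667: h=4, h2=8, slots 4,12 occupied => index 7.
Insert 558: h=12, h2=7, slot 12 occupied => index 6.
Insert 151: h=8, slot 8 empty => index 8.
Table: [., ., 951, ., 615, 701, 558, 667, 151, 909, ., ., 662]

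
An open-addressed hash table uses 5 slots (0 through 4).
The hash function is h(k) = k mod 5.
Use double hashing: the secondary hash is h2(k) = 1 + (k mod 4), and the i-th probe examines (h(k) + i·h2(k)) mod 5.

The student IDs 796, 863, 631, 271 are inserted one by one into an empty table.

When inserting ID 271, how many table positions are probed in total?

3

Insert 796: h=1, slot 1 empty -> index 1.
Insert 863: h=3, slot 3 empty -> index 3.
Insert 631: h=1, h2=4, slot 1 occupied -> index 0.
Insert 271: h=1, h2=4, slots 1,0 occupied -> index 4.
Table: [631, 796, -, 863, 271]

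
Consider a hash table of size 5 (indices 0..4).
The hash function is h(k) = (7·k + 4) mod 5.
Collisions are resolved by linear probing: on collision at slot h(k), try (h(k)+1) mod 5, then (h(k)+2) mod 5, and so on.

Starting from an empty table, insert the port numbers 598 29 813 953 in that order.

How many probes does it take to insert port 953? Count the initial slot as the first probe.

4

598 hashes to 0; slot 0 is free -> place at 0.
29 hashes to 2; slot 2 is free -> place at 2.
813 hashes to 0; 0 taken -> place at 1.
953 hashes to 0; 0,1,2 taken -> place at 3.
Table: [598, 813, 29, 953, -]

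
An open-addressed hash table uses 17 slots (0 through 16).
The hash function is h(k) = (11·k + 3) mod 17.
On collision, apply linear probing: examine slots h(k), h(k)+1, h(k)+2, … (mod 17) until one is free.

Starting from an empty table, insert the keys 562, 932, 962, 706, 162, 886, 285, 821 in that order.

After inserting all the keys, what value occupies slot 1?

562 hashes to 14; slot 14 is free => place at 14.
932 hashes to 4; slot 4 is free => place at 4.
962 hashes to 11; slot 11 is free => place at 11.
706 hashes to 0; slot 0 is free => place at 0.
162 hashes to 0; 0 taken => place at 1.
886 hashes to 8; slot 8 is free => place at 8.
285 hashes to 10; slot 10 is free => place at 10.
821 hashes to 7; slot 7 is free => place at 7.
Table: [706, 162, -, -, 932, -, -, 821, 886, -, 285, 962, -, -, 562, -, -]

162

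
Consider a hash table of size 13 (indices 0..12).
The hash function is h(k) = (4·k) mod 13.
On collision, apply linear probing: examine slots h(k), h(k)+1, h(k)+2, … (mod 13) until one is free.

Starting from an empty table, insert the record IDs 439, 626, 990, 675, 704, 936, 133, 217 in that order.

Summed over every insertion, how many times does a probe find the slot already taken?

Insert 439: h=1, slot 1 empty -> index 1.
Insert 626: h=8, slot 8 empty -> index 8.
Insert 990: h=8, slot 8 occupied -> index 9.
Insert 675: h=9, slot 9 occupied -> index 10.
Insert 704: h=8, slots 8,9,10 occupied -> index 11.
Insert 936: h=0, slot 0 empty -> index 0.
Insert 133: h=12, slot 12 empty -> index 12.
Insert 217: h=10, slots 10,11,12,0,1 occupied -> index 2.
Table: [936, 439, 217, —, —, —, —, —, 626, 990, 675, 704, 133]

10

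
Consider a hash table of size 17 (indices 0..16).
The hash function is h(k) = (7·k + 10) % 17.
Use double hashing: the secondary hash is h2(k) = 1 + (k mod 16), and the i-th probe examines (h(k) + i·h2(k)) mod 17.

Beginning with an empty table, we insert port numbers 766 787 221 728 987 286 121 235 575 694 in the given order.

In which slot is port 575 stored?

766: h=0 => slot 0
787: h=11 => slot 11
221: h=10 => slot 10
728: h=6 => slot 6
987: h=0, h2=12, probe 0,12 => slot 12
286: h=6, h2=15, probe 6,4 => slot 4
121: h=7 => slot 7
235: h=6, h2=12, probe 6,1 => slot 1
575: h=6, h2=16, probe 6,5 => slot 5
694: h=6, h2=7, probe 6,13 => slot 13
Table: [766, 235, —, —, 286, 575, 728, 121, —, —, 221, 787, 987, 694, —, —, —]

5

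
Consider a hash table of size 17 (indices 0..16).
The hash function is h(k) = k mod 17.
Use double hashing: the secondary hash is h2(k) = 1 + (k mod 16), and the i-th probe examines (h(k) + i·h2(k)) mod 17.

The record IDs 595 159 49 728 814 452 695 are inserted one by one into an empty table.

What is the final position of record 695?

Insert 595: h=0, slot 0 empty → index 0.
Insert 159: h=6, slot 6 empty → index 6.
Insert 49: h=15, slot 15 empty → index 15.
Insert 728: h=14, slot 14 empty → index 14.
Insert 814: h=15, h2=15, slot 15 occupied → index 13.
Insert 452: h=10, slot 10 empty → index 10.
Insert 695: h=15, h2=8, slots 15,6,14 occupied → index 5.
Table: [595, -, -, -, -, 695, 159, -, -, -, 452, -, -, 814, 728, 49, -]

5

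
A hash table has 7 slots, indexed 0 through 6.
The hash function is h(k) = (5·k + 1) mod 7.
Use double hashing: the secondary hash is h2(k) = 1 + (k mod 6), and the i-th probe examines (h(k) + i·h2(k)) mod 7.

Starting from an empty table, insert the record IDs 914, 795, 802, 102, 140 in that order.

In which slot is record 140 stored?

3

914: h=0 → slot 0
795: h=0, h2=4, probe 0,4 → slot 4
802: h=0, h2=5, probe 0,5 → slot 5
102: h=0, h2=1, probe 0,1 → slot 1
140: h=1, h2=3, probe 1,4,0,3 → slot 3
Table: [914, 102, -, 140, 795, 802, -]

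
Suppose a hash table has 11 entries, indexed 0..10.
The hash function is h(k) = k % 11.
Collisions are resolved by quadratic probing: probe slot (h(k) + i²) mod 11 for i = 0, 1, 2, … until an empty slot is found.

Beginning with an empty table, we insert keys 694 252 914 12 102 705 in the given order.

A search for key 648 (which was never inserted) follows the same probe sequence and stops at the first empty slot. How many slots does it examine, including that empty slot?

694: h=1 => slot 1
252: h=10 => slot 10
914: h=1, probe 1,2 => slot 2
12: h=1, probe 1,2,5 => slot 5
102: h=3 => slot 3
705: h=1, probe 1,2,5,10,6 => slot 6
Table: [_, 694, 914, 102, _, 12, 705, _, _, _, 252]
Lookup 648: h=10, probe 10,0 → slot 0 empty, not found.

2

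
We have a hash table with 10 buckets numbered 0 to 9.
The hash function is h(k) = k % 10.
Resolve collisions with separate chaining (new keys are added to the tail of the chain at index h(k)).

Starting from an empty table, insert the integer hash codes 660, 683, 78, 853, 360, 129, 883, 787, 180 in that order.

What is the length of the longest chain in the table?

3

660 → bucket 0
683 → bucket 3
78 → bucket 8
853 → bucket 3 (collision)
360 → bucket 0 (collision)
129 → bucket 9
883 → bucket 3 (collision)
787 → bucket 7
180 → bucket 0 (collision)
Final buckets:
0: 660 -> 360 -> 180
1: _
2: _
3: 683 -> 853 -> 883
4: _
5: _
6: _
7: 787
8: 78
9: 129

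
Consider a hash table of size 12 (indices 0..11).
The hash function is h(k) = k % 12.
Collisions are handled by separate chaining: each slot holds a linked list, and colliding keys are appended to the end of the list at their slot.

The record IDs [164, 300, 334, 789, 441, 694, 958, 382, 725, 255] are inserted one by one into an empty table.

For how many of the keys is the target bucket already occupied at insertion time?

4

164 → bucket 8
300 → bucket 0
334 → bucket 10
789 → bucket 9
441 → bucket 9 (collision)
694 → bucket 10 (collision)
958 → bucket 10 (collision)
382 → bucket 10 (collision)
725 → bucket 5
255 → bucket 3
Final buckets:
0: 300
1: .
2: .
3: 255
4: .
5: 725
6: .
7: .
8: 164
9: 789 -> 441
10: 334 -> 694 -> 958 -> 382
11: .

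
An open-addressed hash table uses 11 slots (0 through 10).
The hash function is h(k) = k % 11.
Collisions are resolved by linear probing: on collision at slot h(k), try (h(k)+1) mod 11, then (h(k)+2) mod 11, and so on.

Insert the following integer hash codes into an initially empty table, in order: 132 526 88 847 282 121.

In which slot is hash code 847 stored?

132 hashes to 0; slot 0 is free => place at 0.
526 hashes to 9; slot 9 is free => place at 9.
88 hashes to 0; 0 taken => place at 1.
847 hashes to 0; 0,1 taken => place at 2.
282 hashes to 7; slot 7 is free => place at 7.
121 hashes to 0; 0,1,2 taken => place at 3.
Table: [132, 88, 847, 121, ., ., ., 282, ., 526, .]

2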